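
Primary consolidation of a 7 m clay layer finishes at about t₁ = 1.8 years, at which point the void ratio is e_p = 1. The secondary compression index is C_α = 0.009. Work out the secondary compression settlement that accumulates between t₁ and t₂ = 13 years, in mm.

Secondary compression: S_s = C_α·H/(1+e_p)·log₁₀(t₂/t₁)
S_s = 0.009×7/(1+1)×log₁₀(13/1.8)
    = 0.0315 × 0.8587 = 0.02705 m

S_s ≈ 27 mm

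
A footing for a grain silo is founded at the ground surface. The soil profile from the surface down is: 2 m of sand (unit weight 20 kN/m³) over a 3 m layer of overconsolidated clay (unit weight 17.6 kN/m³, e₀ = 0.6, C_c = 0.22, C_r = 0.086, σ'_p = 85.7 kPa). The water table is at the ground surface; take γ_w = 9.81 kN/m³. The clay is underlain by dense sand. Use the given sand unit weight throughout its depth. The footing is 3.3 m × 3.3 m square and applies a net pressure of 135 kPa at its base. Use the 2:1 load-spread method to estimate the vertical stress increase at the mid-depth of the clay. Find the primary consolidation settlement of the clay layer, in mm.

Mid-depth of clay below the ground surface: z = 2 + 3/2 = 3.5 m.
Total vertical stress at mid-clay: σ_v = 20×2 + 17.6×1.5 = 66.4 kPa.
Pore pressure: u = 9.81×(3.5 − 0) = 34.335 kPa.
Initial effective stress: σ'_0 = σ_v − u = 66.4 − 34.335 = 32.065 kPa.
Stress increase at mid-clay by the 2:1 spreading method:
Δσ = qBL/((B+z)(L+z)) = 135×3.3×3.3/((3.3+3.5)(3.3+3.5)) = 31.794 kPa
Final effective stress: σ'_f = 32.065 + 31.794 = 63.859 kPa.
σ'_f = 63.859 ≤ σ'_p = 85.7 kPa, so the clay remains overconsolidated and only the recompression index applies:
S_c = C_r·H/(1+e₀)·log₁₀(σ'_f/σ'_0) = 0.086×3/1.6×log₁₀(63.859/32.065)
    = 0.16125 × 0.29919 = 0.04824 m

S_c ≈ 48.2 mm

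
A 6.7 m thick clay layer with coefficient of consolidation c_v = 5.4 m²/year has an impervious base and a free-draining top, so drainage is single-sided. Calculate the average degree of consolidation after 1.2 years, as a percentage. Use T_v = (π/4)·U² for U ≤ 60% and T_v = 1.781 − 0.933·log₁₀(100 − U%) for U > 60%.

Drainage path length: H_d = H = 6.7 m (single drainage).
T_v = c_v·t/H_d² = 5.4×1.2/6.7² = 0.14435.
T_v = 0.14435 corresponds to the U ≤ 60% branch:
U = √(4T_v/π) = 0.4287

U ≈ 42.9 %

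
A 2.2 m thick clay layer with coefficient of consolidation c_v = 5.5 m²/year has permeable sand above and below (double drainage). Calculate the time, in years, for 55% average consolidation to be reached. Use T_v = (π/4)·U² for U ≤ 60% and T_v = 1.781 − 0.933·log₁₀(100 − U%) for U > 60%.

t ≈ 0.0523 years

Drainage path length: H_d = H/2 = 1.1 m (double drainage).
U ≤ 60%: T_v = (π/4)·U² = (π/4)×0.55² = 0.23758.
t = T_v·H_d²/c_v = 0.23758×1.1²/5.5 = 0.05227 years.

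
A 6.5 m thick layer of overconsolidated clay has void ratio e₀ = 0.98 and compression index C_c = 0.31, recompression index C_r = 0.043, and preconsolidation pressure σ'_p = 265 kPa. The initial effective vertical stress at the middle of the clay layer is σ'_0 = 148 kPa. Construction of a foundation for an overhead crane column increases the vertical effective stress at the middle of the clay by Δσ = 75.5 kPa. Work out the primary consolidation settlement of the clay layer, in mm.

Final effective stress: σ'_f = 148 + 75.5 = 223.5 kPa.
σ'_f = 223.5 ≤ σ'_p = 265 kPa, so the clay remains overconsolidated and only the recompression index applies:
S_c = C_r·H/(1+e₀)·log₁₀(σ'_f/σ'_0) = 0.043×6.5/1.98×log₁₀(223.5/148)
    = 0.14116 × 0.17902 = 0.02527 m

S_c ≈ 25.3 mm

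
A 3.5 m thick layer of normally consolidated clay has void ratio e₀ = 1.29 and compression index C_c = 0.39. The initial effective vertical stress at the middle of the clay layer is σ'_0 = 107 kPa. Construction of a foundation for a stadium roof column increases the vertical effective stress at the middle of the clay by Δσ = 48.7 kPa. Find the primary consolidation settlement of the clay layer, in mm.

Final effective stress: σ'_f = σ'_0 + Δσ = 107 + 48.7 = 155.7 kPa.
Normally consolidated clay, so the full stress increment lies on the virgin compression line:
S_c = C_c·H/(1+e₀)·log₁₀(σ'_f/σ'_0) = 0.39×3.5/(1+1.29)×log₁₀(155.7/107)
    = 0.59607 × 0.1629 = 0.0971 m

S_c ≈ 97.1 mm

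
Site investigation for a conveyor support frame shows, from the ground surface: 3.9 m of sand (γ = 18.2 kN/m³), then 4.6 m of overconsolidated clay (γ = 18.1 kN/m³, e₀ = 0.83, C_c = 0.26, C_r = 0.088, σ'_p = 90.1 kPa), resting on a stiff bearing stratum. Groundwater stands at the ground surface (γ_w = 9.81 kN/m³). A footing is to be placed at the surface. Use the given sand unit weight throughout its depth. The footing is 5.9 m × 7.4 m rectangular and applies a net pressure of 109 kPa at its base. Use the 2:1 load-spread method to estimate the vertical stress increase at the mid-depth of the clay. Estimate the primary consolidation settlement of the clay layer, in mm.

S_c ≈ 42.6 mm

Mid-depth of clay below the ground surface: z = 3.9 + 4.6/2 = 6.2 m.
Total vertical stress at mid-clay: σ_v = 18.2×3.9 + 18.1×2.3 = 112.61 kPa.
Pore pressure: u = 9.81×(6.2 − 0) = 60.822 kPa.
Initial effective stress: σ'_0 = σ_v − u = 112.61 − 60.822 = 51.788 kPa.
Stress increase at mid-clay by the 2:1 spreading method:
Δσ = qBL/((B+z)(L+z)) = 109×5.9×7.4/((5.9+6.2)(7.4+6.2)) = 28.919 kPa
Final effective stress: σ'_f = 51.788 + 28.919 = 80.707 kPa.
σ'_f = 80.707 ≤ σ'_p = 90.1 kPa, so the clay remains overconsolidated and only the recompression index applies:
S_c = C_r·H/(1+e₀)·log₁₀(σ'_f/σ'_0) = 0.088×4.6/1.83×log₁₀(80.707/51.788)
    = 0.22121 × 0.19268 = 0.04262 m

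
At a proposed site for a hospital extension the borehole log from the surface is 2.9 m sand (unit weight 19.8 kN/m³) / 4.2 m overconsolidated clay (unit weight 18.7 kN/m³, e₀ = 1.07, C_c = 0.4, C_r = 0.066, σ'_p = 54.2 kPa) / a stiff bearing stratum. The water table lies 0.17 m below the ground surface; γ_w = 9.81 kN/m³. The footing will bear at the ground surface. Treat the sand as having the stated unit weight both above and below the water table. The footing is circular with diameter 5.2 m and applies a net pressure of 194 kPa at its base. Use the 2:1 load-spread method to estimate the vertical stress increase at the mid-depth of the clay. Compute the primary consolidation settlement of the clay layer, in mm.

Mid-depth of clay below the ground surface: z = 2.9 + 4.2/2 = 5 m.
Total vertical stress at mid-clay: σ_v = 19.8×2.9 + 18.7×2.1 = 96.69 kPa.
Pore pressure: u = 9.81×(5 − 0.17) = 47.382 kPa.
Initial effective stress: σ'_0 = σ_v − u = 96.69 − 47.382 = 49.308 kPa.
Stress increase at mid-clay by the 2:1 spreading method:
Δσ ≈ qD²/(D+z)² = 194×5.2²/(5.2+5)² = 50.421 kPa
Final effective stress: σ'_f = 49.308 + 50.421 = 99.729 kPa.
σ'_f = 99.729 > σ'_p = 54.2 kPa, so the stress path crosses the preconsolidation pressure — recompression up to σ'_p, then virgin compression beyond:
S_c = H/(1+e₀)·[C_r·log₁₀(σ'_p/σ'_0) + C_c·log₁₀(σ'_f/σ'_p)]
    = 4.2/2.07 × [0.066×log₁₀(54.2/49.308) + 0.4×log₁₀(99.729/54.2)]
    = 2.029 × [0.0027114 + 0.10593] = 0.2204 m

S_c ≈ 220 mm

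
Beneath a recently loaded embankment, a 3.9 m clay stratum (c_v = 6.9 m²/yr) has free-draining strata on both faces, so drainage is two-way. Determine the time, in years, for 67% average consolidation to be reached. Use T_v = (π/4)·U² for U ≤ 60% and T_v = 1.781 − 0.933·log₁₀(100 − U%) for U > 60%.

Drainage path length: H_d = H/2 = 1.95 m (double drainage).
U > 60%: T_v = 1.781 − 0.933·log₁₀(100 − 67) = 0.36423.
t = T_v·H_d²/c_v = 0.36423×1.95²/6.9 = 0.2007 years.

t ≈ 0.201 years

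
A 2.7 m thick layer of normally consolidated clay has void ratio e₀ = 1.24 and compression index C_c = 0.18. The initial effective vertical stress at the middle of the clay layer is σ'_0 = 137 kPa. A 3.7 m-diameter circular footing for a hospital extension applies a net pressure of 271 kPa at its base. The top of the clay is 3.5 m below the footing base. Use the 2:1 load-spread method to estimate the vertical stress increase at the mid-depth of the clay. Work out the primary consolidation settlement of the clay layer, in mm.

S_c ≈ 29.7 mm

Mid-depth of clay below the footing base: z = 3.5 + 2.7/2 = 4.85 m.
Stress increase at mid-clay by the 2:1 spreading method:
Δσ ≈ qD²/(D+z)² = 271×3.7²/(3.7+4.85)² = 50.751 kPa
Final effective stress: σ'_f = σ'_0 + Δσ = 137 + 50.751 = 187.75 kPa.
Normally consolidated clay, so the full stress increment lies on the virgin compression line:
S_c = C_c·H/(1+e₀)·log₁₀(σ'_f/σ'_0) = 0.18×2.7/(1+1.24)×log₁₀(187.75/137)
    = 0.21696 × 0.13686 = 0.02969 m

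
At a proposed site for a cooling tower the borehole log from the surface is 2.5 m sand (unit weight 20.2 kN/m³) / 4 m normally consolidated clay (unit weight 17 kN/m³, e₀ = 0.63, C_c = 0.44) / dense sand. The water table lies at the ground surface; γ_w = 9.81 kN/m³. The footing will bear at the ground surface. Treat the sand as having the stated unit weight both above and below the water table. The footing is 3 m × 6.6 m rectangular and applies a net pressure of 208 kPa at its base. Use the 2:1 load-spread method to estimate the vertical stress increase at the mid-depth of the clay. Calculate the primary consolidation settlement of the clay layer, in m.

S_c ≈ 0.375 m

Mid-depth of clay below the ground surface: z = 2.5 + 4/2 = 4.5 m.
Total vertical stress at mid-clay: σ_v = 20.2×2.5 + 17×2 = 84.5 kPa.
Pore pressure: u = 9.81×(4.5 − 0) = 44.145 kPa.
Initial effective stress: σ'_0 = σ_v − u = 84.5 − 44.145 = 40.355 kPa.
Stress increase at mid-clay by the 2:1 spreading method:
Δσ = qBL/((B+z)(L+z)) = 208×3×6.6/((3+4.5)(6.6+4.5)) = 49.47 kPa
Final effective stress: σ'_f = σ'_0 + Δσ = 40.355 + 49.47 = 89.825 kPa.
Normally consolidated clay, so the full stress increment lies on the virgin compression line:
S_c = C_c·H/(1+e₀)·log₁₀(σ'_f/σ'_0) = 0.44×4/(1+0.63)×log₁₀(89.825/40.355)
    = 1.0798 × 0.3475 = 0.3752 m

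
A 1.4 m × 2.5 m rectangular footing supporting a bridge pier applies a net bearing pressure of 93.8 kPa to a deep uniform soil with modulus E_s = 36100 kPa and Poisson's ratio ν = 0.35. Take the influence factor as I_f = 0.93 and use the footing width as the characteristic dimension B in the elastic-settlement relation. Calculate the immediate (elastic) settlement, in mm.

Immediate (elastic) settlement: S_e = q·B·(1−ν²)/E_s · I_f.
S_e = 93.8 × 1.4 × (1 − 0.35²) / 36100 × 0.93
    = 93.8 × 1.4 × 0.8775 / 36100 × 0.93
    = 0.002969 m = 2.969 mm

S_e ≈ 2.97 mm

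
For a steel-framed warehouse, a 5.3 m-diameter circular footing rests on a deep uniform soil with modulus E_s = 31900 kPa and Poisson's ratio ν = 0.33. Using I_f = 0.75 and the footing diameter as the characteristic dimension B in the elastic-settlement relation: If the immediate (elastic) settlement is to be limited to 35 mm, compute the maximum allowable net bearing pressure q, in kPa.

q ≈ 315 kPa

S_e = q·B·(1−ν²)/E_s · I_f  ⇒  q = S_e·E_s / (B·(1−ν²)·I_f).
q = 0.035 × 31900 / (5.3 × 0.8911 × 0.75) = 315.2 kPa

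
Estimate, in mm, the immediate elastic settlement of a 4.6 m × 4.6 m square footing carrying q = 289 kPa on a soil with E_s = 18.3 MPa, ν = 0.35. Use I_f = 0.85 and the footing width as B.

Immediate (elastic) settlement: S_e = q·B·(1−ν²)/E_s · I_f.
E_s = 18.3 MPa = 18300 kPa.
S_e = 289 × 4.6 × (1 − 0.35²) / 18300 × 0.85
    = 289 × 4.6 × 0.8775 / 18300 × 0.85
    = 0.05418 m = 54.18 mm

S_e ≈ 54.2 mm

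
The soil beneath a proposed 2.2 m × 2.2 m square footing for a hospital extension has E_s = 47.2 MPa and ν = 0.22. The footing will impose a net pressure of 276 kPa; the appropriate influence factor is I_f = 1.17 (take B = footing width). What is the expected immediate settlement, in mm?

Immediate (elastic) settlement: S_e = q·B·(1−ν²)/E_s · I_f.
E_s = 47.2 MPa = 47200 kPa.
S_e = 276 × 2.2 × (1 − 0.22²) / 47200 × 1.17
    = 276 × 2.2 × 0.9516 / 47200 × 1.17
    = 0.01432 m = 14.32 mm

S_e ≈ 14.3 mm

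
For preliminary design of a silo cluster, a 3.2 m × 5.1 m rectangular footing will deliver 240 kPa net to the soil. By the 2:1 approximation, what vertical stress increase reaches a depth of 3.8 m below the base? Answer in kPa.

Δσ_z ≈ 62.9 kPa

By the 2:1 method the load spreads at 1 horizontal : 2 vertical, so at depth z the loaded area has grown by z in each plan dimension:
Δσ = qBL/((B+z)(L+z)) = 240×3.2×5.1/((3.2+3.8)(5.1+3.8)) = 62.87 kPa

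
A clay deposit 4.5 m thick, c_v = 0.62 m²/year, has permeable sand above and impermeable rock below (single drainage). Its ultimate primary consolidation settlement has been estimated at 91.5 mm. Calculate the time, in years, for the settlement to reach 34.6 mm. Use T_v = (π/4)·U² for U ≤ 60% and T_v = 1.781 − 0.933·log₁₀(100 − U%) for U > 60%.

t ≈ 3.67 years

Drainage path length: H_d = H = 4.5 m (single drainage).
U = S(t)/S_ult = 34.6/91.5 = 0.3781.
U ≤ 60%: T_v = (π/4)·U² = (π/4)×0.37814² = 0.11231.
t = T_v·H_d²/c_v = 0.11231×4.5²/0.62 = 3.668 years.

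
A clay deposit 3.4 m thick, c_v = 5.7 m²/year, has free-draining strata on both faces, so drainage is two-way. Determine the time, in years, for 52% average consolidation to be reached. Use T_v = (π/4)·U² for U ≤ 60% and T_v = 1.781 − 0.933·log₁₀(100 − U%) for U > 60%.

t ≈ 0.108 years

Drainage path length: H_d = H/2 = 1.7 m (double drainage).
U ≤ 60%: T_v = (π/4)·U² = (π/4)×0.52² = 0.21237.
t = T_v·H_d²/c_v = 0.21237×1.7²/5.7 = 0.1077 years.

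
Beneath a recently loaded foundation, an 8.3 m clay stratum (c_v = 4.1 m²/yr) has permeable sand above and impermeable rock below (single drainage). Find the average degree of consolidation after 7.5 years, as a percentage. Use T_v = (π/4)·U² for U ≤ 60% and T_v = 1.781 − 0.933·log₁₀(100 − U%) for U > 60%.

Drainage path length: H_d = H = 8.3 m (single drainage).
T_v = c_v·t/H_d² = 4.1×7.5/8.3² = 0.44636.
T_v = 0.44636 corresponds to the U > 60% branch:
U = 1 − 10^((1.781 − T_v)/0.933)/100 = 0.7305

U ≈ 73.1 %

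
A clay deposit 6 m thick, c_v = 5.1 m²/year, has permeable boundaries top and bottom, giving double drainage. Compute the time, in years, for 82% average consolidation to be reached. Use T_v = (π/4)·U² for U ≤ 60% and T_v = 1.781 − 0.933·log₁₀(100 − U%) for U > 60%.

t ≈ 1.08 years

Drainage path length: H_d = H/2 = 3 m (double drainage).
U > 60%: T_v = 1.781 − 0.933·log₁₀(100 − 82) = 0.60983.
t = T_v·H_d²/c_v = 0.60983×3²/5.1 = 1.076 years.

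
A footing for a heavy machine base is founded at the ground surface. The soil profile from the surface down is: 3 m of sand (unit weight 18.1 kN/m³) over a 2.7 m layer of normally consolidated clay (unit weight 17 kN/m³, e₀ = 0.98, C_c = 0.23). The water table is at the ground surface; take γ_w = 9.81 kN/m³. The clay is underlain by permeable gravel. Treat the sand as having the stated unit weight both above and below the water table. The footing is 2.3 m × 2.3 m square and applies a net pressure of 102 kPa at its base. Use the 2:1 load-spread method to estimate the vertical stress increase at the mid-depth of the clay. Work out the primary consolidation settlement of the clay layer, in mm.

S_c ≈ 41.2 mm

Mid-depth of clay below the ground surface: z = 3 + 2.7/2 = 4.35 m.
Total vertical stress at mid-clay: σ_v = 18.1×3 + 17×1.35 = 77.25 kPa.
Pore pressure: u = 9.81×(4.35 − 0) = 42.673 kPa.
Initial effective stress: σ'_0 = σ_v − u = 77.25 − 42.673 = 34.577 kPa.
Stress increase at mid-clay by the 2:1 spreading method:
Δσ = qBL/((B+z)(L+z)) = 102×2.3×2.3/((2.3+4.35)(2.3+4.35)) = 12.201 kPa
Final effective stress: σ'_f = σ'_0 + Δσ = 34.577 + 12.201 = 46.778 kPa.
Normally consolidated clay, so the full stress increment lies on the virgin compression line:
S_c = C_c·H/(1+e₀)·log₁₀(σ'_f/σ'_0) = 0.23×2.7/(1+0.98)×log₁₀(46.778/34.577)
    = 0.31364 × 0.13125 = 0.04117 m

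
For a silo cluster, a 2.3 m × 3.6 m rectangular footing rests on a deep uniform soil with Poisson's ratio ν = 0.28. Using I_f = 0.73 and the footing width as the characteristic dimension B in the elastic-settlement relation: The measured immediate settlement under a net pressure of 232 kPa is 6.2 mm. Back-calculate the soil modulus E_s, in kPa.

E_s ≈ 57900 kPa

S_e = q·B·(1−ν²)/E_s · I_f  ⇒  E_s = q·B·(1−ν²)·I_f / S_e.
E_s = 232 × 2.3 × 0.9216 × 0.73 / 0.0062 = 57900 kPa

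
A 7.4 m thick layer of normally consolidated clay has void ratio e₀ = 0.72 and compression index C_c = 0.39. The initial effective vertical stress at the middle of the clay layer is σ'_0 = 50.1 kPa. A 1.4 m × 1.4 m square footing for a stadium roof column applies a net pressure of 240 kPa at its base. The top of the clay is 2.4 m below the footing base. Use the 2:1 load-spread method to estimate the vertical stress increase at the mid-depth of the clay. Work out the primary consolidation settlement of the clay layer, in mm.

S_c ≈ 112 mm

Mid-depth of clay below the footing base: z = 2.4 + 7.4/2 = 6.1 m.
Stress increase at mid-clay by the 2:1 spreading method:
Δσ = qBL/((B+z)(L+z)) = 240×1.4×1.4/((1.4+6.1)(1.4+6.1)) = 8.3627 kPa
Final effective stress: σ'_f = σ'_0 + Δσ = 50.1 + 8.3627 = 58.463 kPa.
Normally consolidated clay, so the full stress increment lies on the virgin compression line:
S_c = C_c·H/(1+e₀)·log₁₀(σ'_f/σ'_0) = 0.39×7.4/(1+0.72)×log₁₀(58.463/50.1)
    = 1.6779 × 0.067043 = 0.1125 m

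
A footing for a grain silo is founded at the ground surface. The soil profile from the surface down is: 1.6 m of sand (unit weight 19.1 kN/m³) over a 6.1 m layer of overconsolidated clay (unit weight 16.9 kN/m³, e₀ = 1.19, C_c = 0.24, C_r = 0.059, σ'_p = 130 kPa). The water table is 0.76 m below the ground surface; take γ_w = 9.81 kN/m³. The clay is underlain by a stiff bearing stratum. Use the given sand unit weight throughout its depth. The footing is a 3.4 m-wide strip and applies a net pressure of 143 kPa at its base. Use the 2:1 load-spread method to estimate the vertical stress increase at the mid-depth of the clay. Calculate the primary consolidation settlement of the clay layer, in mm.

S_c ≈ 61.7 mm

Mid-depth of clay below the ground surface: z = 1.6 + 6.1/2 = 4.65 m.
Total vertical stress at mid-clay: σ_v = 19.1×1.6 + 16.9×3.05 = 82.105 kPa.
Pore pressure: u = 9.81×(4.65 − 0.76) = 38.161 kPa.
Initial effective stress: σ'_0 = σ_v − u = 82.105 − 38.161 = 43.944 kPa.
Stress increase at mid-clay by the 2:1 spreading method:
Δσ = qB/(B+z) = 143×3.4/(3.4+4.65) = 60.398 kPa
Final effective stress: σ'_f = 43.944 + 60.398 = 104.34 kPa.
σ'_f = 104.34 ≤ σ'_p = 130 kPa, so the clay remains overconsolidated and only the recompression index applies:
S_c = C_r·H/(1+e₀)·log₁₀(σ'_f/σ'_0) = 0.059×6.1/2.19×log₁₀(104.34/43.944)
    = 0.16434 × 0.37555 = 0.06172 m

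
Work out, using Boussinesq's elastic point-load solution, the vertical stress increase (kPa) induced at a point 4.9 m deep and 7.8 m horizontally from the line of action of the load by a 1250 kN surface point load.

Δσ_z ≈ 1.06 kPa

Boussinesq vertical stress below a point load on an elastic half-space:
Δσ_z = 3P/(2πz²) · [1 + (r/z)²]^(−5/2)
r/z = 7.8/4.9 = 1.5918; [1+(r/z)²]^(−5/2) = 0.042594.
Δσ_z = 3×1250/(2π×4.9²) × 0.042594 = 24.858 × 0.042594 = 1.059 kPa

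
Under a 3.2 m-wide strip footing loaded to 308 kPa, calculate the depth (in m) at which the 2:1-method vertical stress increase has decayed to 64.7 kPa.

z ≈ 12 m

2:1 spreading — at depth z the loaded area has grown by z in each plan dimension:
qB/(B+z) = Δσ_z ⇒ z = qB/Δσ_z − B = 308×3.2/64.7 − 3.2 = 12.03 m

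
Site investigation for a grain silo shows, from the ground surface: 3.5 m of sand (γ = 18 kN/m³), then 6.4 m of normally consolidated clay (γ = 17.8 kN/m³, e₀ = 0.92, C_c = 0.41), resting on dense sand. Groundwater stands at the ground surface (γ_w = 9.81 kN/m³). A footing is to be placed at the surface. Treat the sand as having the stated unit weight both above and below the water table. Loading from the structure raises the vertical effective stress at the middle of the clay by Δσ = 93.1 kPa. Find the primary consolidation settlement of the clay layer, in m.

S_c ≈ 0.593 m

Mid-depth of clay below the ground surface: z = 3.5 + 6.4/2 = 6.7 m.
Total vertical stress at mid-clay: σ_v = 18×3.5 + 17.8×3.2 = 119.96 kPa.
Pore pressure: u = 9.81×(6.7 − 0) = 65.727 kPa.
Initial effective stress: σ'_0 = σ_v − u = 119.96 − 65.727 = 54.233 kPa.
Final effective stress: σ'_f = σ'_0 + Δσ = 54.233 + 93.1 = 147.33 kPa.
Normally consolidated clay, so the full stress increment lies on the virgin compression line:
S_c = C_c·H/(1+e₀)·log₁₀(σ'_f/σ'_0) = 0.41×6.4/(1+0.92)×log₁₀(147.33/54.233)
    = 1.3667 × 0.43403 = 0.5932 m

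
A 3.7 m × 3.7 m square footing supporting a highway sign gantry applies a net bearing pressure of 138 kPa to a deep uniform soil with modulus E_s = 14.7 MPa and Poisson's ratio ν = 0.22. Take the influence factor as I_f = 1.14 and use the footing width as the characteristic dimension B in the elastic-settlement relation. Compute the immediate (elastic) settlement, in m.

Immediate (elastic) settlement: S_e = q·B·(1−ν²)/E_s · I_f.
E_s = 14.7 MPa = 14700 kPa.
S_e = 138 × 3.7 × (1 − 0.22²) / 14700 × 1.14
    = 138 × 3.7 × 0.9516 / 14700 × 1.14
    = 0.03768 m

S_e ≈ 0.0377 m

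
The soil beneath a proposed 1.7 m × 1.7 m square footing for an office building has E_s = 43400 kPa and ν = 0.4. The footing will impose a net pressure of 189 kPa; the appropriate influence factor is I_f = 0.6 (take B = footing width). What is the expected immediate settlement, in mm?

S_e ≈ 3.73 mm

Immediate (elastic) settlement: S_e = q·B·(1−ν²)/E_s · I_f.
S_e = 189 × 1.7 × (1 − 0.4²) / 43400 × 0.6
    = 189 × 1.7 × 0.84 / 43400 × 0.6
    = 0.003731 m = 3.731 mm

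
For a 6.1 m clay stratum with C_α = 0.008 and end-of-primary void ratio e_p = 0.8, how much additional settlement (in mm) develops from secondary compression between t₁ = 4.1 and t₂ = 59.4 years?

Secondary compression: S_s = C_α·H/(1+e_p)·log₁₀(t₂/t₁)
S_s = 0.008×6.1/(1+0.8)×log₁₀(59.4/4.1)
    = 0.02711 × 1.161 = 0.03148 m

S_s ≈ 31.5 mm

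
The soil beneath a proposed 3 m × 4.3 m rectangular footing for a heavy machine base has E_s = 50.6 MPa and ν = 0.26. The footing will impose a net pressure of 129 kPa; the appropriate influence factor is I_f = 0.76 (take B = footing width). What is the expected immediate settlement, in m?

S_e ≈ 0.00542 m

Immediate (elastic) settlement: S_e = q·B·(1−ν²)/E_s · I_f.
E_s = 50.6 MPa = 50600 kPa.
S_e = 129 × 3 × (1 − 0.26²) / 50600 × 0.76
    = 129 × 3 × 0.9324 / 50600 × 0.76
    = 0.00542 m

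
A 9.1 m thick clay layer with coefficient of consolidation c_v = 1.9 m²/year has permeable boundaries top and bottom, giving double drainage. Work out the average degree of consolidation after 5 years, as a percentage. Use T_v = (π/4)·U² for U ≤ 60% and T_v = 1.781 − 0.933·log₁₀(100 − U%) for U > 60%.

U ≈ 73.9 %

Drainage path length: H_d = H/2 = 4.55 m (double drainage).
T_v = c_v·t/H_d² = 1.9×5/4.55² = 0.45888.
T_v = 0.45888 corresponds to the U > 60% branch:
U = 1 − 10^((1.781 − T_v)/0.933)/100 = 0.7387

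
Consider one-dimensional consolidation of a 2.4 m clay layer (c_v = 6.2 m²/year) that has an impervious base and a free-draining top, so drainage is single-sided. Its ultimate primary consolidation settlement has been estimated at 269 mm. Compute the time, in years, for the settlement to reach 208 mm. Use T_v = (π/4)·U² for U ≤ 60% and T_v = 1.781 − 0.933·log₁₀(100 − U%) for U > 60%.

Drainage path length: H_d = H = 2.4 m (single drainage).
U = S(t)/S_ult = 208/269 = 0.7732.
U > 60%: T_v = 1.781 − 0.933·log₁₀(100 − 77.323) = 0.51625.
t = T_v·H_d²/c_v = 0.51625×2.4²/6.2 = 0.4796 years.

t ≈ 0.48 years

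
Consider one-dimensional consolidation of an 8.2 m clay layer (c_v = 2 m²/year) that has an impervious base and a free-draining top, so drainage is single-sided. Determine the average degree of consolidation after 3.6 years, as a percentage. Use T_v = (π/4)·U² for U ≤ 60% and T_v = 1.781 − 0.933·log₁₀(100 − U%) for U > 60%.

Drainage path length: H_d = H = 8.2 m (single drainage).
T_v = c_v·t/H_d² = 2×3.6/8.2² = 0.10708.
T_v = 0.10708 corresponds to the U ≤ 60% branch:
U = √(4T_v/π) = 0.3692

U ≈ 36.9 %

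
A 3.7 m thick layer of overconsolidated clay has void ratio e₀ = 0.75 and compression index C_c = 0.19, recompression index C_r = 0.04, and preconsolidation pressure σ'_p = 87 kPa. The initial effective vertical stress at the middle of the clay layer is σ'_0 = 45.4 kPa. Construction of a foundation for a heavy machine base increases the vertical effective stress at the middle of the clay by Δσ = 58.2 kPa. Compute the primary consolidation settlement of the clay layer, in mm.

S_c ≈ 54.4 mm

Final effective stress: σ'_f = 45.4 + 58.2 = 103.6 kPa.
σ'_f = 103.6 > σ'_p = 87 kPa, so the stress path crosses the preconsolidation pressure — recompression up to σ'_p, then virgin compression beyond:
S_c = H/(1+e₀)·[C_r·log₁₀(σ'_p/σ'_0) + C_c·log₁₀(σ'_f/σ'_p)]
    = 3.7/1.75 × [0.04×log₁₀(87/45.4) + 0.19×log₁₀(103.6/87)]
    = 2.1143 × [0.011299 + 0.01441] = 0.05436 m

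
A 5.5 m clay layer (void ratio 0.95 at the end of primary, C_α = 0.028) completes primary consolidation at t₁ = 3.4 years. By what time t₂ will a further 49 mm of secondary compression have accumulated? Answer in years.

t₂ ≈ 14.2 years

S_s = C_α·H/(1+e_p)·log₁₀(t₂/t₁) ⇒ log₁₀(t₂/t₁) = S_s·(1+e_p)/(C_α·H).
log₁₀(t₂/t₁) = 0.049 × (1+0.95) / (0.028×5.5) = 0.6205
t₂ = t₁ × 10^0.6205 = 3.4 × 4.173 = 14.19 years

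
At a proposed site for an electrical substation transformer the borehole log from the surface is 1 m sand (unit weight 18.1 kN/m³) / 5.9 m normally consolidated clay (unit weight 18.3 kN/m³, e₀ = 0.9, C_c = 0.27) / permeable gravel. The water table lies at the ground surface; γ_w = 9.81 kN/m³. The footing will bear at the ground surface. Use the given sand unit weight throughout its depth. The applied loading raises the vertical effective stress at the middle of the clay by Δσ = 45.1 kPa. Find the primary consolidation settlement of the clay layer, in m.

Mid-depth of clay below the ground surface: z = 1 + 5.9/2 = 3.95 m.
Total vertical stress at mid-clay: σ_v = 18.1×1 + 18.3×2.95 = 72.085 kPa.
Pore pressure: u = 9.81×(3.95 − 0) = 38.75 kPa.
Initial effective stress: σ'_0 = σ_v − u = 72.085 − 38.75 = 33.335 kPa.
Final effective stress: σ'_f = σ'_0 + Δσ = 33.335 + 45.1 = 78.435 kPa.
Normally consolidated clay, so the full stress increment lies on the virgin compression line:
S_c = C_c·H/(1+e₀)·log₁₀(σ'_f/σ'_0) = 0.27×5.9/(1+0.9)×log₁₀(78.435/33.335)
    = 0.83842 × 0.37161 = 0.3116 m

S_c ≈ 0.312 m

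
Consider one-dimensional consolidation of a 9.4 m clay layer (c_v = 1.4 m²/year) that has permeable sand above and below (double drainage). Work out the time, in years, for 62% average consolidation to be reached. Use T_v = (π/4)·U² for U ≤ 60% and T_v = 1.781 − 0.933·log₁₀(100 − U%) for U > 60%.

t ≈ 4.84 years

Drainage path length: H_d = H/2 = 4.7 m (double drainage).
U > 60%: T_v = 1.781 − 0.933·log₁₀(100 − 62) = 0.30706.
t = T_v·H_d²/c_v = 0.30706×4.7²/1.4 = 4.845 years.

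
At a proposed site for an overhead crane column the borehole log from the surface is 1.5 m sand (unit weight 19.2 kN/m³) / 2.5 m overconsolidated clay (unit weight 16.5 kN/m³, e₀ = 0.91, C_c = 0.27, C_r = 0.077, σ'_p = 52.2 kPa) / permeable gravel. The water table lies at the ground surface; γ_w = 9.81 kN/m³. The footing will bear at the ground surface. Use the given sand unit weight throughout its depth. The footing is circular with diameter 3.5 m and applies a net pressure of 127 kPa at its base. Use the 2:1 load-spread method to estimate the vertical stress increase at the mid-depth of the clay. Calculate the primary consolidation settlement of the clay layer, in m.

S_c ≈ 0.064 m

Mid-depth of clay below the ground surface: z = 1.5 + 2.5/2 = 2.75 m.
Total vertical stress at mid-clay: σ_v = 19.2×1.5 + 16.5×1.25 = 49.425 kPa.
Pore pressure: u = 9.81×(2.75 − 0) = 26.978 kPa.
Initial effective stress: σ'_0 = σ_v − u = 49.425 − 26.978 = 22.447 kPa.
Stress increase at mid-clay by the 2:1 spreading method:
Δσ ≈ qD²/(D+z)² = 127×3.5²/(3.5+2.75)² = 39.827 kPa
Final effective stress: σ'_f = 22.447 + 39.827 = 62.274 kPa.
σ'_f = 62.274 > σ'_p = 52.2 kPa, so the stress path crosses the preconsolidation pressure — recompression up to σ'_p, then virgin compression beyond:
S_c = H/(1+e₀)·[C_r·log₁₀(σ'_p/σ'_0) + C_c·log₁₀(σ'_f/σ'_p)]
    = 2.5/1.91 × [0.077×log₁₀(52.2/22.447) + 0.27×log₁₀(62.274/52.2)]
    = 1.3089 × [0.028221 + 0.020692] = 0.06402 m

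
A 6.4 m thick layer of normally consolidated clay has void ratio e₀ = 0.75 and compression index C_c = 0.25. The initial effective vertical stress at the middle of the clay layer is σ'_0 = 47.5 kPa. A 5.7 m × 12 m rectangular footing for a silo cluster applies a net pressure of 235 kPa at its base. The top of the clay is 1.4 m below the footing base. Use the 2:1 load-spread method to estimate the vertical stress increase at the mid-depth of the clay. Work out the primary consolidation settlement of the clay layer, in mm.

S_c ≈ 433 mm

Mid-depth of clay below the footing base: z = 1.4 + 6.4/2 = 4.6 m.
Stress increase at mid-clay by the 2:1 spreading method:
Δσ = qBL/((B+z)(L+z)) = 235×5.7×12/((5.7+4.6)(12+4.6)) = 94.011 kPa
Final effective stress: σ'_f = σ'_0 + Δσ = 47.5 + 94.011 = 141.51 kPa.
Normally consolidated clay, so the full stress increment lies on the virgin compression line:
S_c = C_c·H/(1+e₀)·log₁₀(σ'_f/σ'_0) = 0.25×6.4/(1+0.75)×log₁₀(141.51/47.5)
    = 0.91429 × 0.47409 = 0.4335 m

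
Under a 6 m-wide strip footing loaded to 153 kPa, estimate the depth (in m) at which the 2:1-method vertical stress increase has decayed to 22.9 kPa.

2:1 spreading — at depth z the loaded area has grown by z in each plan dimension:
qB/(B+z) = Δσ_z ⇒ z = qB/Δσ_z − B = 153×6/22.9 − 6 = 34.09 m

z ≈ 34.1 m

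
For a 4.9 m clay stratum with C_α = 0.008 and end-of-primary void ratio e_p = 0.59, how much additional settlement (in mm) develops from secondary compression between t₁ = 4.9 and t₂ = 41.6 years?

Secondary compression: S_s = C_α·H/(1+e_p)·log₁₀(t₂/t₁)
S_s = 0.008×4.9/(1+0.59)×log₁₀(41.6/4.9)
    = 0.02465 × 0.9289 = 0.0229 m

S_s ≈ 22.9 mm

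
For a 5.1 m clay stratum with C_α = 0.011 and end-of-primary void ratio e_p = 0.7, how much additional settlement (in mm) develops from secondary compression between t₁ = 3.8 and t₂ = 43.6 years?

Secondary compression: S_s = C_α·H/(1+e_p)·log₁₀(t₂/t₁)
S_s = 0.011×5.1/(1+0.7)×log₁₀(43.6/3.8)
    = 0.033 × 1.06 = 0.03497 m

S_s ≈ 35 mm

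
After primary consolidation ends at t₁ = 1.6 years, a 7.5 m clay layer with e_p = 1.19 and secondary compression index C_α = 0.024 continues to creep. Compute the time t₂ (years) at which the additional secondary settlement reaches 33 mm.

S_s = C_α·H/(1+e_p)·log₁₀(t₂/t₁) ⇒ log₁₀(t₂/t₁) = S_s·(1+e_p)/(C_α·H).
log₁₀(t₂/t₁) = 0.033 × (1+1.19) / (0.024×7.5) = 0.4015
t₂ = t₁ × 10^0.4015 = 1.6 × 2.521 = 4.033 years

t₂ ≈ 4.03 years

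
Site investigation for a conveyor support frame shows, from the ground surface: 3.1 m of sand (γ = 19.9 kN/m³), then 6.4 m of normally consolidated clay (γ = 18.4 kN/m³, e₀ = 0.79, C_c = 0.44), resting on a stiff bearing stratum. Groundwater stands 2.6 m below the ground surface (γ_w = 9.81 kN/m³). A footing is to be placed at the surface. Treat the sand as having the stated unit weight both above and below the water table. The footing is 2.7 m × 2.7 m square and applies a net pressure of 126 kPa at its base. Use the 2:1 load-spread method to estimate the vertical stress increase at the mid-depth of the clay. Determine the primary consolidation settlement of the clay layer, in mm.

Mid-depth of clay below the ground surface: z = 3.1 + 6.4/2 = 6.3 m.
Total vertical stress at mid-clay: σ_v = 19.9×3.1 + 18.4×3.2 = 120.57 kPa.
Pore pressure: u = 9.81×(6.3 − 2.6) = 36.297 kPa.
Initial effective stress: σ'_0 = σ_v − u = 120.57 − 36.297 = 84.273 kPa.
Stress increase at mid-clay by the 2:1 spreading method:
Δσ = qBL/((B+z)(L+z)) = 126×2.7×2.7/((2.7+6.3)(2.7+6.3)) = 11.34 kPa
Final effective stress: σ'_f = σ'_0 + Δσ = 84.273 + 11.34 = 95.613 kPa.
Normally consolidated clay, so the full stress increment lies on the virgin compression line:
S_c = C_c·H/(1+e₀)·log₁₀(σ'_f/σ'_0) = 0.44×6.4/(1+0.79)×log₁₀(95.613/84.273)
    = 1.5732 × 0.054828 = 0.08626 m

S_c ≈ 86.3 mm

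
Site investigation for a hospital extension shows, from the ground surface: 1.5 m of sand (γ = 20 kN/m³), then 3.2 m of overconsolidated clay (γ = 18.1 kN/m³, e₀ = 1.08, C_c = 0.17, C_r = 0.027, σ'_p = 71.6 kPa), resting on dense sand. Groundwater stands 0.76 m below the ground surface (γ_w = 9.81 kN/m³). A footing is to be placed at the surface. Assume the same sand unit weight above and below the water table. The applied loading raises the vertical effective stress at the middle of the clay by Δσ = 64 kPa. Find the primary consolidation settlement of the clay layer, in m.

S_c ≈ 0.0503 m

Mid-depth of clay below the ground surface: z = 1.5 + 3.2/2 = 3.1 m.
Total vertical stress at mid-clay: σ_v = 20×1.5 + 18.1×1.6 = 58.96 kPa.
Pore pressure: u = 9.81×(3.1 − 0.76) = 22.955 kPa.
Initial effective stress: σ'_0 = σ_v − u = 58.96 − 22.955 = 36.005 kPa.
Final effective stress: σ'_f = 36.005 + 64 = 100 kPa.
σ'_f = 100 > σ'_p = 71.6 kPa, so the stress path crosses the preconsolidation pressure — recompression up to σ'_p, then virgin compression beyond:
S_c = H/(1+e₀)·[C_r·log₁₀(σ'_p/σ'_0) + C_c·log₁₀(σ'_f/σ'_p)]
    = 3.2/2.08 × [0.027×log₁₀(71.6/36.005) + 0.17×log₁₀(100/71.6)]
    = 1.5385 × [0.0080609 + 0.024665] = 0.05035 m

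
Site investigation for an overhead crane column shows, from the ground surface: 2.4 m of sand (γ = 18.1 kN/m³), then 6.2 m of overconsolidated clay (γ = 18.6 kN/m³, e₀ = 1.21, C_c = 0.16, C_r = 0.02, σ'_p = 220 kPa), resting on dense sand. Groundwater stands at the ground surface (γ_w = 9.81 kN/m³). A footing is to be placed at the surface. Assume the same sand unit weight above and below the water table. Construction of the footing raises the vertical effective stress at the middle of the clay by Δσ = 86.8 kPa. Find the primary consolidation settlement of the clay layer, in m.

Mid-depth of clay below the ground surface: z = 2.4 + 6.2/2 = 5.5 m.
Total vertical stress at mid-clay: σ_v = 18.1×2.4 + 18.6×3.1 = 101.1 kPa.
Pore pressure: u = 9.81×(5.5 − 0) = 53.955 kPa.
Initial effective stress: σ'_0 = σ_v − u = 101.1 − 53.955 = 47.145 kPa.
Final effective stress: σ'_f = 47.145 + 86.8 = 133.94 kPa.
σ'_f = 133.94 ≤ σ'_p = 220 kPa, so the clay remains overconsolidated and only the recompression index applies:
S_c = C_r·H/(1+e₀)·log₁₀(σ'_f/σ'_0) = 0.02×6.2/2.21×log₁₀(133.94/47.145)
    = 0.056108 × 0.45347 = 0.02544 m

S_c ≈ 0.0254 m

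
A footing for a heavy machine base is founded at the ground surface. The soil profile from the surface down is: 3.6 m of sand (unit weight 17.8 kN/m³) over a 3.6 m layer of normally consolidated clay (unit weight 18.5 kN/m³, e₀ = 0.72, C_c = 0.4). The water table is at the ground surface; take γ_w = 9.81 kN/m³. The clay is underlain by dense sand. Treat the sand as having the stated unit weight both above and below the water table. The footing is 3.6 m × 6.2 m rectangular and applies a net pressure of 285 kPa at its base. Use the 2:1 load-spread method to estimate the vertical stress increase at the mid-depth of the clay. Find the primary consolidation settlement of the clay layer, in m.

Mid-depth of clay below the ground surface: z = 3.6 + 3.6/2 = 5.4 m.
Total vertical stress at mid-clay: σ_v = 17.8×3.6 + 18.5×1.8 = 97.38 kPa.
Pore pressure: u = 9.81×(5.4 − 0) = 52.974 kPa.
Initial effective stress: σ'_0 = σ_v − u = 97.38 − 52.974 = 44.406 kPa.
Stress increase at mid-clay by the 2:1 spreading method:
Δσ = qBL/((B+z)(L+z)) = 285×3.6×6.2/((3.6+5.4)(6.2+5.4)) = 60.931 kPa
Final effective stress: σ'_f = σ'_0 + Δσ = 44.406 + 60.931 = 105.34 kPa.
Normally consolidated clay, so the full stress increment lies on the virgin compression line:
S_c = C_c·H/(1+e₀)·log₁₀(σ'_f/σ'_0) = 0.4×3.6/(1+0.72)×log₁₀(105.34/44.406)
    = 0.83721 × 0.37515 = 0.3141 m

S_c ≈ 0.314 m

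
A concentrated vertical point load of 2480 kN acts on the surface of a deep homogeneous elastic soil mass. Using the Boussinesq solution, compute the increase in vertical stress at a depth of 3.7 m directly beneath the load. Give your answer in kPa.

Boussinesq vertical stress below a point load on an elastic half-space:
Δσ_z = 3P/(2πz²) · [1 + (r/z)²]^(−5/2)
r/z = 0/3.7 = 0; [1+(r/z)²]^(−5/2) = 1.
Δσ_z = 3×2480/(2π×3.7²) × 1 = 86.495 × 1 = 86.5 kPa

Δσ_z ≈ 86.5 kPa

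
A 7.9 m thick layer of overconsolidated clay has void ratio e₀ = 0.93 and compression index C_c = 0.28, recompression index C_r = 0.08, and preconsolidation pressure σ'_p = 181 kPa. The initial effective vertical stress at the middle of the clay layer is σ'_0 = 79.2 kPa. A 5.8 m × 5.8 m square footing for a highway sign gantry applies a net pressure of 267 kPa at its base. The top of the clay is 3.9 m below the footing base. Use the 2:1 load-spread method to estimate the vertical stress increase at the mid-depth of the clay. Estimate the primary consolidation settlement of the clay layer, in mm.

S_c ≈ 67.6 mm

Mid-depth of clay below the footing base: z = 3.9 + 7.9/2 = 7.85 m.
Stress increase at mid-clay by the 2:1 spreading method:
Δσ = qBL/((B+z)(L+z)) = 267×5.8×5.8/((5.8+7.85)(5.8+7.85)) = 48.206 kPa
Final effective stress: σ'_f = 79.2 + 48.206 = 127.41 kPa.
σ'_f = 127.41 ≤ σ'_p = 181 kPa, so the clay remains overconsolidated and only the recompression index applies:
S_c = C_r·H/(1+e₀)·log₁₀(σ'_f/σ'_0) = 0.08×7.9/1.93×log₁₀(127.41/79.2)
    = 0.32746 × 0.20648 = 0.06761 m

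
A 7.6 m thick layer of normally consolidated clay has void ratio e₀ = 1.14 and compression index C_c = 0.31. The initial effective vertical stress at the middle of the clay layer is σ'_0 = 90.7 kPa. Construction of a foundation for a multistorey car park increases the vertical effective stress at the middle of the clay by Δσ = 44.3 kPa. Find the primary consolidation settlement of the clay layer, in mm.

S_c ≈ 190 mm

Final effective stress: σ'_f = σ'_0 + Δσ = 90.7 + 44.3 = 135 kPa.
Normally consolidated clay, so the full stress increment lies on the virgin compression line:
S_c = C_c·H/(1+e₀)·log₁₀(σ'_f/σ'_0) = 0.31×7.6/(1+1.14)×log₁₀(135/90.7)
    = 1.1009 × 0.17273 = 0.1902 m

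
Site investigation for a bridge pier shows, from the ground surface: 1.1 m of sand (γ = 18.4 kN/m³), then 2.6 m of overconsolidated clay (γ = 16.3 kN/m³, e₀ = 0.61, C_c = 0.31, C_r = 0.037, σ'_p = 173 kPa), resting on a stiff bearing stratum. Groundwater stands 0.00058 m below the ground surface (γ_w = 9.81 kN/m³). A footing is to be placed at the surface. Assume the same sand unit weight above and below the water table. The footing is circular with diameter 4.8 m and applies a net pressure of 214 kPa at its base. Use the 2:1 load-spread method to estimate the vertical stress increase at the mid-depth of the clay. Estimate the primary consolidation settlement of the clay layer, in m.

S_c ≈ 0.0478 m

Mid-depth of clay below the ground surface: z = 1.1 + 2.6/2 = 2.4 m.
Total vertical stress at mid-clay: σ_v = 18.4×1.1 + 16.3×1.3 = 41.43 kPa.
Pore pressure: u = 9.81×(2.4 − 0.00058) = 23.534 kPa.
Initial effective stress: σ'_0 = σ_v − u = 41.43 − 23.534 = 17.896 kPa.
Stress increase at mid-clay by the 2:1 spreading method:
Δσ ≈ qD²/(D+z)² = 214×4.8²/(4.8+2.4)² = 95.111 kPa
Final effective stress: σ'_f = 17.896 + 95.111 = 113.01 kPa.
σ'_f = 113.01 ≤ σ'_p = 173 kPa, so the clay remains overconsolidated and only the recompression index applies:
S_c = C_r·H/(1+e₀)·log₁₀(σ'_f/σ'_0) = 0.037×2.6/1.61×log₁₀(113.01/17.896)
    = 0.059751 × 0.80036 = 0.04782 m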